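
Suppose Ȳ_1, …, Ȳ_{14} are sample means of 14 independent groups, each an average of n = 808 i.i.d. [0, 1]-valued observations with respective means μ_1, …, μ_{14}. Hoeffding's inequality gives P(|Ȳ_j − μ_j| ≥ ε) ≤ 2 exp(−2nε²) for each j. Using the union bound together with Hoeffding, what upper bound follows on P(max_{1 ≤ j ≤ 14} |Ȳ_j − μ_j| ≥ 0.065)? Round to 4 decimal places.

0.0303

Per-experiment Hoeffding bound: 2·exp(−2·808·0.065²) = 2·exp(−6.82760) = 0.0021669.
Union bound over 14 events: 14·0.0021669 = 0.03034.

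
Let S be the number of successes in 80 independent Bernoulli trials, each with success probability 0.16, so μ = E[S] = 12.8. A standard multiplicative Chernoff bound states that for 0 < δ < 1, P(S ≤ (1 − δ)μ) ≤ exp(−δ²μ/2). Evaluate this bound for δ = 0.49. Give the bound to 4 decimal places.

0.2151

Exponent = δ²μ/2 = 0.49²·12.8/2 = 1.5366.
Bound = exp(−1.5366) = 0.21510.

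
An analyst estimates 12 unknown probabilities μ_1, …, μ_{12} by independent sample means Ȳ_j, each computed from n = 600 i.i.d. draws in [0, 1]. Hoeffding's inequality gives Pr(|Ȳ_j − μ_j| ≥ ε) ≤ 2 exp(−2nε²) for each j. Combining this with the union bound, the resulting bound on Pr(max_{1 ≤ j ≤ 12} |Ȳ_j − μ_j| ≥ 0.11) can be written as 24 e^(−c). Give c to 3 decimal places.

14.520

Union bound over the 12 events: Pr(max_{1 ≤ j ≤ 12} |Ȳ_j − μ_j| ≥ 0.11) ≤ 12·2·exp(−2nε²) = 24 exp(−2·600·0.11²).
So c = 2·600·0.11² = 14.5200.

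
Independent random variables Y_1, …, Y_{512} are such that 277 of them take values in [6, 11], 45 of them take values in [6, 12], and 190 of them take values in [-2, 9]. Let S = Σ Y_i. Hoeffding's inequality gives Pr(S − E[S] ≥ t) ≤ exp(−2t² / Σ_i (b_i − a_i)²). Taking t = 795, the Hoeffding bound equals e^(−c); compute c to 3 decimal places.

40.084

Σ(b_i − a_i)² = 277·5² + 45·6² + 190·11² = 31535.
c = 2t² / 31535 = 2·795² / 31535 = 40.0840.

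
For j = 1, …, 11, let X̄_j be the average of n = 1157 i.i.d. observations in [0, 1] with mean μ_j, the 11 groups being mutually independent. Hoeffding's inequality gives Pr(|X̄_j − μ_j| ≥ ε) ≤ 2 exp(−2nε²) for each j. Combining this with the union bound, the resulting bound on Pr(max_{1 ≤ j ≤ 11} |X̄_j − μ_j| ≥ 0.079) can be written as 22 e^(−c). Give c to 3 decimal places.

14.442

Union bound over the 11 events: Pr(max_{1 ≤ j ≤ 11} |X̄_j − μ_j| ≥ 0.079) ≤ 11·2·exp(−2nε²) = 22 exp(−2·1157·0.079²).
So c = 2·1157·0.079² = 14.4417.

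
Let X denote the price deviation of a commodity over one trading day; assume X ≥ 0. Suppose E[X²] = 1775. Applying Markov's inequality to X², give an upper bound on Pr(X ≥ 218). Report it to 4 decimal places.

Since X ≥ 0, the event {X ≥ 218} is the same as {X² ≥ 47524}.
Markov's inequality applied to X² gives Pr(X² ≥ 47524) ≤ E[X²]/47524 = 1775/47524 = 0.0373.

0.0373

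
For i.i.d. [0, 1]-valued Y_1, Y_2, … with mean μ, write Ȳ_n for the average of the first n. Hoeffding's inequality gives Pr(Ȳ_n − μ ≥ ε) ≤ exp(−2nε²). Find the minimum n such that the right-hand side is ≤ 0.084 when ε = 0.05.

Require exp(−2nε²) ≤ 0.084, i.e. 2nε² ≥ ln(1/0.084) = 2.476938.
So n ≥ 2.476938 / (2·0.05²) = 495.388.
The smallest integer n is 496.

496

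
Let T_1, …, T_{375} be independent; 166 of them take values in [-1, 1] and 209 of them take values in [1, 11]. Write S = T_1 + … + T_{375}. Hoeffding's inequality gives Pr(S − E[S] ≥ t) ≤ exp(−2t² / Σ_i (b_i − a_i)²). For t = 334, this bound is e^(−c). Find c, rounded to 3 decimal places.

Σ(b_i − a_i)² = 166·2² + 209·10² = 21564.
c = 2t² / 21564 = 2·334² / 21564 = 10.3465.

10.347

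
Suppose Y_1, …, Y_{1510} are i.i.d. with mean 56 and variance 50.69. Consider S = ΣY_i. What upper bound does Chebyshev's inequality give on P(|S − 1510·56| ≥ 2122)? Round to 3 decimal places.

0.017

Var(S) = n·Var(Y_i) = 1510·50.69 = 76541.9.
Chebyshev: P(|S − 1510·56| ≥ 2122) ≤ Var(S)/2122² = 76541.9/4502884 = 0.0170.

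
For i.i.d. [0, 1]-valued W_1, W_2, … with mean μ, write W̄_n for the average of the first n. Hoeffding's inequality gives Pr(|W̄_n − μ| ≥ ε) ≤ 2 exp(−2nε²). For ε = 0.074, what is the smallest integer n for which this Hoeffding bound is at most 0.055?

329

Require 2·exp(−2nε²) ≤ 0.055, i.e. 2nε² ≥ ln(2/0.055) = 3.593569.
So n ≥ 3.593569 / (2·0.074²) = 328.120.
The smallest integer n is 329.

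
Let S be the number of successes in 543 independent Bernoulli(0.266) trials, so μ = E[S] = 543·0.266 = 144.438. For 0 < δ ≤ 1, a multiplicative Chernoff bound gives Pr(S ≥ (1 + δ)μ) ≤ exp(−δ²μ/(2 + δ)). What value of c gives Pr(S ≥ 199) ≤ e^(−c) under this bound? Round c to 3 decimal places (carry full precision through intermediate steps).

Write 199 = (1 + δ)μ, so δ = 199/144.438 − 1 = 0.3777538…
Then the exponent is δ²μ/(2 + δ) = (199 − μ)² / (μ·(2 + δ)) = 8.668266.

8.668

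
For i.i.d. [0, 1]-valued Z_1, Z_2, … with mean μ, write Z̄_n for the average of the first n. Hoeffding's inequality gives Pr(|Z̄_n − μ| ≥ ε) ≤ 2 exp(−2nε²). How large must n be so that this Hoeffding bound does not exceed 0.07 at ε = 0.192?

Require 2·exp(−2nε²) ≤ 0.07, i.e. 2nε² ≥ ln(2/0.07) = 3.352407.
So n ≥ 3.352407 / (2·0.192²) = 45.470.
The smallest integer n is 46.

46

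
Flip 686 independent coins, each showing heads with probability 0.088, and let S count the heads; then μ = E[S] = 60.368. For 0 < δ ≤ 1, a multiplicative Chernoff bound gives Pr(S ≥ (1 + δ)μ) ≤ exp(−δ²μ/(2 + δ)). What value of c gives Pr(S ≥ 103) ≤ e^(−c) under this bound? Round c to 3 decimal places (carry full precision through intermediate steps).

11.125

Write 103 = (1 + δ)μ, so δ = 103/60.368 − 1 = 0.706202…
Then the exponent is δ²μ/(2 + δ) = (103 − μ)² / (μ·(2 + δ)) = 11.125113.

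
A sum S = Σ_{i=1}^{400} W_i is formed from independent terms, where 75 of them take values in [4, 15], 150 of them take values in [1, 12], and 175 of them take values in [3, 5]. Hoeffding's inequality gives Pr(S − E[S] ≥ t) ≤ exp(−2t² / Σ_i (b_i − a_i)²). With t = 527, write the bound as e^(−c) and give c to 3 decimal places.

19.891

Σ(b_i − a_i)² = 75·11² + 150·11² + 175·2² = 27925.
c = 2t² / 27925 = 2·527² / 27925 = 19.8911.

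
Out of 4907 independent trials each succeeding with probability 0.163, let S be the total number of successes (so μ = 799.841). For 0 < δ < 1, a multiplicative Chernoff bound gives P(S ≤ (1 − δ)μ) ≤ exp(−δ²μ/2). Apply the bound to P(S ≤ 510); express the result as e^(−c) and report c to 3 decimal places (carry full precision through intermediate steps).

Write 510 = (1 − δ)μ, so δ = 1 − 510/799.841 = 0.3623733…
Then the exponent is δ²μ/2 = (μ − 510)²/(2μ) = 52.515316.

52.515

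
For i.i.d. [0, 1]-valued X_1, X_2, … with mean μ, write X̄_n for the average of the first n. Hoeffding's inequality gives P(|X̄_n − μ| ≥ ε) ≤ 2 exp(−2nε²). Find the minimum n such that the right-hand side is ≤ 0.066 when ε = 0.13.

Require 2·exp(−2nε²) ≤ 0.066, i.e. 2nε² ≥ ln(2/0.066) = 3.411248.
So n ≥ 3.411248 / (2·0.13²) = 100.924.
The smallest integer n is 101.

101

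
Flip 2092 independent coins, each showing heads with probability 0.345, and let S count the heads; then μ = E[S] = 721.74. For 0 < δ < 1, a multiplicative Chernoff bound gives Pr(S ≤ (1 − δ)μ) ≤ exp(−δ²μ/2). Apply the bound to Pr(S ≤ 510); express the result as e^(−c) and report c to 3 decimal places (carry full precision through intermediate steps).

31.060

Write 510 = (1 − δ)μ, so δ = 1 − 510/721.74 = 0.2933743…
Then the exponent is δ²μ/2 = (μ − 510)²/(2μ) = 31.059542.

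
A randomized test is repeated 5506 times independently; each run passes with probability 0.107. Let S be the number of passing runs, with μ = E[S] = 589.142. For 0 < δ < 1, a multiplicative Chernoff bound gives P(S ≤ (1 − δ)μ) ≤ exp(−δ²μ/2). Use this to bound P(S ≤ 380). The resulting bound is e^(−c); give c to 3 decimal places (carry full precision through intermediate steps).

37.122

Write 380 = (1 − δ)μ, so δ = 1 − 380/589.142 = 0.3549942…
Then the exponent is δ²μ/2 = (μ − 380)²/(2μ) = 37.122100.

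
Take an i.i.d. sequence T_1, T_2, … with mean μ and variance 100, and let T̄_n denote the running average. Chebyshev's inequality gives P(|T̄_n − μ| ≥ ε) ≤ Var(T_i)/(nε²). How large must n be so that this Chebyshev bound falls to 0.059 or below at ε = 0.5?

Require 100/(n·0.5²) ≤ 0.059, i.e. n ≥ 100/(0.059·0.5²) = 6779.661.
The smallest integer n is 6780.

6780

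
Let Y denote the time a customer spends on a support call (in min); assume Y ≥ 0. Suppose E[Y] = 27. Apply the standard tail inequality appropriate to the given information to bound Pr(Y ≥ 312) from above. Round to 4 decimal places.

0.0865

Only the mean of a non-negative variable is known, so Markov's inequality is the applicable tail bound.
Markov's inequality: for a non-negative random variable, Pr(Y ≥ a) ≤ E[Y]/a.
Here E[Y] = 27 and a = 312, so the bound is 27/312 = 0.0865.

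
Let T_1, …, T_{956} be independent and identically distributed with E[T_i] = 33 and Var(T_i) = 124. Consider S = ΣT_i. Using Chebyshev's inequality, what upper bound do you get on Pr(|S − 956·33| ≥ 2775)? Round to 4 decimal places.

0.0154

Var(S) = n·Var(T_i) = 956·124 = 118544.
Chebyshev: Pr(|S − 956·33| ≥ 2775) ≤ Var(S)/2775² = 118544/7700625 = 0.0154.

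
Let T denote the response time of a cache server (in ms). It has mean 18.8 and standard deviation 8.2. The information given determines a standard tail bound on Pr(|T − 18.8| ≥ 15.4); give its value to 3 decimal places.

0.284

Mean and variance are known, so Chebyshev's inequality applies.
Chebyshev: Pr(|T − μ| ≥ t) ≤ Var(T)/t².
Var(T) = σ² = 8.2² = 67.24.
Bound = 67.24 / 237.16 = 0.2835.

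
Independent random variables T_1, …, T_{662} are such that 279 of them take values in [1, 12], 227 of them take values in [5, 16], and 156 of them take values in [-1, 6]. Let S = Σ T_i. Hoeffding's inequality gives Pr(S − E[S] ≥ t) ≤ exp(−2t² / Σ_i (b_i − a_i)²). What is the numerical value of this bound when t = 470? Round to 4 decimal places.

Σ(b_i − a_i)² = 279·11² + 227·11² + 156·7² = 68870.
Exponent = 2·470² / 68870 = 6.41498.
Bound = exp(−6.41498) = 0.00164.

0.0016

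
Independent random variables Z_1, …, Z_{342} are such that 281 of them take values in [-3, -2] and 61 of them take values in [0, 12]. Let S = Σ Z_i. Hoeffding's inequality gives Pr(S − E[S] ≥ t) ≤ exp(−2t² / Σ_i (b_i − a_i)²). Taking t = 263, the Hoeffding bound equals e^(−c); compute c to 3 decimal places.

Σ(b_i − a_i)² = 281·1² + 61·12² = 9065.
c = 2t² / 9065 = 2·263² / 9065 = 15.2607.

15.261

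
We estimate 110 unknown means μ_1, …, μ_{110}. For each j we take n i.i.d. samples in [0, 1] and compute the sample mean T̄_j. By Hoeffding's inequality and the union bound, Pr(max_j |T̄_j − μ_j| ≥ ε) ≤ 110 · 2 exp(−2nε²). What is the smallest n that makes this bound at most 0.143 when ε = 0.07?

Need 2·110·exp(−2nε²) ≤ 0.143, i.e. exp(−2nε²) ≤ 0.143/220.
So 2nε² ≥ ln(220/0.143) = 7.338538.
Hence n ≥ 7.338538/(2·0.07²) = 748.830.
The smallest integer n is 749.

749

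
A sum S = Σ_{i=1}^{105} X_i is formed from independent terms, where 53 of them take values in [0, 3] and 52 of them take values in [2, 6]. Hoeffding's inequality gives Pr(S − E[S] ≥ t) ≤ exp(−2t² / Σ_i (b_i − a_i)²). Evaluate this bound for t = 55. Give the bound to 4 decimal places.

0.0098

Σ(b_i − a_i)² = 53·3² + 52·4² = 1309.
Exponent = 2·55² / 1309 = 4.62185.
Bound = exp(−4.62185) = 0.00983.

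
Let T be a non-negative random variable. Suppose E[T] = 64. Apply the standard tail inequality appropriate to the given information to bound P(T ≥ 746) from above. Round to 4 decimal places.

Only the mean of a non-negative variable is known, so Markov's inequality is the applicable tail bound.
Markov's inequality: for a non-negative random variable, P(T ≥ a) ≤ E[T]/a.
Here E[T] = 64 and a = 746, so the bound is 64/746 = 0.0858.

0.0858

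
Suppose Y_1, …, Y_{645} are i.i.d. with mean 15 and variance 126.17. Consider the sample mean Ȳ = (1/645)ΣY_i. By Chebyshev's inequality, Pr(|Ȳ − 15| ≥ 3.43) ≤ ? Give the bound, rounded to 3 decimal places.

Var(Ȳ) = Var(Y_i)/n = 126.17/645 = 0.19561.
Chebyshev: Pr(|Ȳ − 15| ≥ 3.43) ≤ Var(Ȳ)/(3.43)² = 126.17/(645·3.43²) = 0.0166.

0.017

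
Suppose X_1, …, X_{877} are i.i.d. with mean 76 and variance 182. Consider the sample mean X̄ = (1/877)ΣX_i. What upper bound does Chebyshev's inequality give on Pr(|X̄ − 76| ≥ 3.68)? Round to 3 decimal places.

Var(X̄) = Var(X_i)/n = 182/877 = 0.20753.
Chebyshev: Pr(|X̄ − 76| ≥ 3.68) ≤ Var(X̄)/(3.68)² = 182/(877·3.68²) = 0.0153.

0.015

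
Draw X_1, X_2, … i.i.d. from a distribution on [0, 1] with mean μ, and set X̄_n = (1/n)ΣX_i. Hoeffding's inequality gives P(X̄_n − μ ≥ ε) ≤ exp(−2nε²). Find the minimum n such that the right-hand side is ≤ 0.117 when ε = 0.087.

142

Require exp(−2nε²) ≤ 0.117, i.e. 2nε² ≥ ln(1/0.117) = 2.145581.
So n ≥ 2.145581 / (2·0.087²) = 141.735.
The smallest integer n is 142.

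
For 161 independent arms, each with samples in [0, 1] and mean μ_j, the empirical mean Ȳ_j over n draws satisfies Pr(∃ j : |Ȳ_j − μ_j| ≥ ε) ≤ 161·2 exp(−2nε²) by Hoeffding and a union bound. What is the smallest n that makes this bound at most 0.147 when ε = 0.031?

Need 2·161·exp(−2nε²) ≤ 0.147, i.e. exp(−2nε²) ≤ 0.147/322.
So 2nε² ≥ ln(322/0.147) = 7.691874.
Hence n ≥ 7.691874/(2·0.031²) = 4002.016.
The smallest integer n is 4003.

4003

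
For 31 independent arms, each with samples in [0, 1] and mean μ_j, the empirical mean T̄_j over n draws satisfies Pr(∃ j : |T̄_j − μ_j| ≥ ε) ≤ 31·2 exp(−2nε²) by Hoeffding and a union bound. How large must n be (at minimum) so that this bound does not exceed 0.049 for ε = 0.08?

559

Need 2·31·exp(−2nε²) ≤ 0.049, i.e. exp(−2nε²) ≤ 0.049/62.
So 2nε² ≥ ln(62/0.049) = 7.143069.
Hence n ≥ 7.143069/(2·0.08²) = 558.052.
The smallest integer n is 559.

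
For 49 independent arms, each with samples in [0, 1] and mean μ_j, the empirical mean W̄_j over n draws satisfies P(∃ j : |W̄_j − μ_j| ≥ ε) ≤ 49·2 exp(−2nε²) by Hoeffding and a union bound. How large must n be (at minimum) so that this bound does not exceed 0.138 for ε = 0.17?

Need 2·49·exp(−2nε²) ≤ 0.138, i.e. exp(−2nε²) ≤ 0.138/98.
So 2nε² ≥ ln(98/0.138) = 6.565469.
Hence n ≥ 6.565469/(2·0.17²) = 113.589.
The smallest integer n is 114.

114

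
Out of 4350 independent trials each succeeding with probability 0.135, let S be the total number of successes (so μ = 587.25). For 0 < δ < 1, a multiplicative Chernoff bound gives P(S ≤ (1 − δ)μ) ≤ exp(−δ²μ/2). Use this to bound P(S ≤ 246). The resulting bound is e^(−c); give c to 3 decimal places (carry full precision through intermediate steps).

99.150

Write 246 = (1 − δ)μ, so δ = 1 − 246/587.25 = 0.5810983…
Then the exponent is δ²μ/2 = (μ − 246)²/(2μ) = 99.149904.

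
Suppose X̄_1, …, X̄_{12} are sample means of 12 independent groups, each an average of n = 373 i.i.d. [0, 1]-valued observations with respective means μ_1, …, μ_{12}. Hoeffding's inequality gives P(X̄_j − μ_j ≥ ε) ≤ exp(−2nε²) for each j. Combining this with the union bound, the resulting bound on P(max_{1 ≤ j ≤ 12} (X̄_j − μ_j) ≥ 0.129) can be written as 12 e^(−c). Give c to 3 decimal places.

12.414

Union bound over the 12 events: P(max_{1 ≤ j ≤ 12} (X̄_j − μ_j) ≥ 0.129) ≤ 12·exp(−2nε²) = 12 exp(−2·373·0.129²).
So c = 2·373·0.129² = 12.4142.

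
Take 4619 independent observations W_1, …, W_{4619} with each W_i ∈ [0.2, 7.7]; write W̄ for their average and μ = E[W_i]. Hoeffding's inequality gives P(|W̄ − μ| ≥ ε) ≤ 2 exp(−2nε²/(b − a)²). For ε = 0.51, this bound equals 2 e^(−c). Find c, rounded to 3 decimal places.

42.717

c = 2nε²/(b − a)² = 2·4619·0.51² / 7.5² = 42.7165.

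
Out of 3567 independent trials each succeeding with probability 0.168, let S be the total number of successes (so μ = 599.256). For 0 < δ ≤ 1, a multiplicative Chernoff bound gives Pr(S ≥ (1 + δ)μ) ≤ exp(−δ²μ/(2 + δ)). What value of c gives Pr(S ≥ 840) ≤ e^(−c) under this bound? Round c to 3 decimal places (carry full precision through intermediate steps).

Write 840 = (1 + δ)μ, so δ = 840/599.256 − 1 = 0.4017382…
Then the exponent is δ²μ/(2 + δ) = (840 − μ)² / (μ·(2 + δ)) = 40.269190.

40.269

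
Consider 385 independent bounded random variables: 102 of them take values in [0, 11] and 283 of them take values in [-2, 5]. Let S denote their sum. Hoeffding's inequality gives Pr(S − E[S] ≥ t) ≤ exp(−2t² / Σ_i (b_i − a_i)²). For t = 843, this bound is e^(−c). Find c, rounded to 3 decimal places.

Σ(b_i − a_i)² = 102·11² + 283·7² = 26209.
c = 2t² / 26209 = 2·843² / 26209 = 54.2294.

54.229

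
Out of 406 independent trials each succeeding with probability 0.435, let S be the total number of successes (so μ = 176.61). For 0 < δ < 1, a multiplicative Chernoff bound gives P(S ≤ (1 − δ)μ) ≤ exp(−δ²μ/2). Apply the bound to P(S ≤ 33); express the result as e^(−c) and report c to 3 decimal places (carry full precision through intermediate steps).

Write 33 = (1 − δ)μ, so δ = 1 − 33/176.61 = 0.8131476…
Then the exponent is δ²μ/2 = (μ − 33)²/(2μ) = 58.388064.

58.388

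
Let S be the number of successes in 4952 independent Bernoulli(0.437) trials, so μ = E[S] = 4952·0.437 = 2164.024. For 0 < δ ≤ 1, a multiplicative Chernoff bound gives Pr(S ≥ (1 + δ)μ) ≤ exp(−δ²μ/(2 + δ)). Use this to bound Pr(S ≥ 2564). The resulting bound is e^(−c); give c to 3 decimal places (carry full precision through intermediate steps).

Write 2564 = (1 + δ)μ, so δ = 2564/2164.024 − 1 = 0.1848297…
Then the exponent is δ²μ/(2 + δ) = (2564 − μ)² / (μ·(2 + δ)) = 33.836715.

33.837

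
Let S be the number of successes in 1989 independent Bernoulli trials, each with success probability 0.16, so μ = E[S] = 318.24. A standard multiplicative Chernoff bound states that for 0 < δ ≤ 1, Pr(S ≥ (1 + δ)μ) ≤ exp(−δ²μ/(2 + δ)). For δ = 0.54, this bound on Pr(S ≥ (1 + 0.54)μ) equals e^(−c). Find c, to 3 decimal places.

36.535

c = δ²μ/(2 + δ) = 0.54²·318.24/(2 + 0.54) = 36.5350.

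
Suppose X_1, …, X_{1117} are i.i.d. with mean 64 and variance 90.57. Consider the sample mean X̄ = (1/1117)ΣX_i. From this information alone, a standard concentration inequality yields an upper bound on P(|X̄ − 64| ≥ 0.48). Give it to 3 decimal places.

0.352

With mean and variance of each term known, Chebyshev's inequality bounds the deviation of the sum (or sample mean).
Var(X̄) = Var(X_i)/n = 90.57/1117 = 0.081083.
Chebyshev: P(|X̄ − 64| ≥ 0.48) ≤ Var(X̄)/(0.48)² = 90.57/(1117·0.48²) = 0.3519.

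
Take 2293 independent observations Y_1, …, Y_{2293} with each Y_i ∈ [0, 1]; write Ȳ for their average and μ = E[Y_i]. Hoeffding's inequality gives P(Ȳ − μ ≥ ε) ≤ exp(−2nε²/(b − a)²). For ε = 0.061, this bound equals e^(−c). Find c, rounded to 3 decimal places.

c = 2nε²/(b − a)² = 2·2293·0.061² / 1² = 17.0645.

17.065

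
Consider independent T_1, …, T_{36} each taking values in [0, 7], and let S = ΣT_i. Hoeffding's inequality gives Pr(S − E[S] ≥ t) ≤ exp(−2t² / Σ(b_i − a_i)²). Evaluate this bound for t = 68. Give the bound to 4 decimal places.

0.0053

Σ(b_i − a_i)² = 36·(7)² = 1764.
Exponent = 2·68²/1764 = 5.2426.
Bound = exp(−5.2426) = 0.00529.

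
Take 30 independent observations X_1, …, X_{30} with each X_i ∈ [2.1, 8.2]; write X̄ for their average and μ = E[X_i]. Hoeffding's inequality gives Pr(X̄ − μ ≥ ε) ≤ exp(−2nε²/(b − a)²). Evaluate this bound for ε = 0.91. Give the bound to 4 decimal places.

0.2631

Exponent: 2nε²/(b − a)² = 2·30·0.91² / 6.1² = 1.33529.
Bound = exp(−1.33529) = 0.26308.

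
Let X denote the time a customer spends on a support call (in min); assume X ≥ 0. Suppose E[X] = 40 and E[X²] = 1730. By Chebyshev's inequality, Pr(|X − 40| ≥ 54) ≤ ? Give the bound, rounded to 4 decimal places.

Var(X) = E[X²] − (E[X])² = 1730 − 1600 = 130.
Chebyshev's inequality: Pr(|X − μ| ≥ t) ≤ Var(X)/t² = 130/2916 = 0.0446.

0.0446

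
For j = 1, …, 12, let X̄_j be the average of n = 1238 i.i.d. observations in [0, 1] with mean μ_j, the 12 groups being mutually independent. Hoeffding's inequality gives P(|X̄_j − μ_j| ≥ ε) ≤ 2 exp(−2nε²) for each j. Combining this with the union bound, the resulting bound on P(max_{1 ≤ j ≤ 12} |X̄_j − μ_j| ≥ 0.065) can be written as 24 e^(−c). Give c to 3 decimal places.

Union bound over the 12 events: P(max_{1 ≤ j ≤ 12} |X̄_j − μ_j| ≥ 0.065) ≤ 12·2·exp(−2nε²) = 24 exp(−2·1238·0.065²).
So c = 2·1238·0.065² = 10.4611.

10.461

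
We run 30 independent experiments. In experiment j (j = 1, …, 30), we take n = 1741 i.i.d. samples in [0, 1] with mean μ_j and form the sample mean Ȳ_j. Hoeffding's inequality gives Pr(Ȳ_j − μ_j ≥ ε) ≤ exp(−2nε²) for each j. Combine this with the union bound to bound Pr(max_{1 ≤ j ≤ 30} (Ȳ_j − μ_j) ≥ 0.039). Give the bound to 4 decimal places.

0.1503

Per-experiment Hoeffding bound: exp(−2·1741·0.039²) = exp(−5.29612) = 0.005011.
Union bound over 30 events: 30·0.005011 = 0.15033.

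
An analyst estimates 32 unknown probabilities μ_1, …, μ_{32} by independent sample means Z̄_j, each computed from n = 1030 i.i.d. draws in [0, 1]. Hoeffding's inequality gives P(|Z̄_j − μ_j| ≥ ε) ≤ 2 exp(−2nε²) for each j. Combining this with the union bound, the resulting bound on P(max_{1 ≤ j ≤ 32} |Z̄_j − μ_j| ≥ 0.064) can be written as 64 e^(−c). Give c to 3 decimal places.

Union bound over the 32 events: P(max_{1 ≤ j ≤ 32} |Z̄_j − μ_j| ≥ 0.064) ≤ 32·2·exp(−2nε²) = 64 exp(−2·1030·0.064²).
So c = 2·1030·0.064² = 8.4378.

8.438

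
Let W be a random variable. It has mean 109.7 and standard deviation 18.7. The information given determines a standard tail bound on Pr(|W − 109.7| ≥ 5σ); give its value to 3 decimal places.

0.040

Mean and variance are known, so Chebyshev's inequality applies.
Chebyshev: Pr(|W − μ| ≥ t) ≤ Var(W)/t².
Var(W) = σ² = 18.7² = 349.69.
t = 5·18.7 = 93.5.
Bound = 349.69 / 8742.25 = 0.0400.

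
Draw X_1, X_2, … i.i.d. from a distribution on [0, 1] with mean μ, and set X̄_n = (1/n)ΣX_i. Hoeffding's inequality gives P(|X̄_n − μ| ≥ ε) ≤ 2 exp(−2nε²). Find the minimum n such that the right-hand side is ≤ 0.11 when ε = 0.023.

Require 2·exp(−2nε²) ≤ 0.11, i.e. 2nε² ≥ ln(2/0.11) = 2.900422.
So n ≥ 2.900422 / (2·0.023²) = 2741.420.
The smallest integer n is 2742.

2742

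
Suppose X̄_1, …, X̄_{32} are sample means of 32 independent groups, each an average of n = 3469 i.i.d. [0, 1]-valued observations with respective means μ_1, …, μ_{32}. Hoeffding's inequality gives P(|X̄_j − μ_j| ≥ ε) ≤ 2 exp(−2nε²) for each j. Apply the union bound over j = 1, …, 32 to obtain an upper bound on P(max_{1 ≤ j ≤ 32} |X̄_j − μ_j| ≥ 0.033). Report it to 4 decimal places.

0.0335

Per-experiment Hoeffding bound: 2·exp(−2·3469·0.033²) = 2·exp(−7.55548) = 0.0010465.
Union bound over 32 events: 32·0.0010465 = 0.03349.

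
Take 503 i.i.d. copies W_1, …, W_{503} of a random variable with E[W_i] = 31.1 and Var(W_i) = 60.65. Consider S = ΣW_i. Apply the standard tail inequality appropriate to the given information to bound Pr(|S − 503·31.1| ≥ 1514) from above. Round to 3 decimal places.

0.013

With mean and variance of each term known, Chebyshev's inequality bounds the deviation of the sum (or sample mean).
Var(S) = n·Var(W_i) = 503·60.65 = 30506.95.
Chebyshev: Pr(|S − 503·31.1| ≥ 1514) ≤ Var(S)/1514² = 30506.95/2292196 = 0.0133.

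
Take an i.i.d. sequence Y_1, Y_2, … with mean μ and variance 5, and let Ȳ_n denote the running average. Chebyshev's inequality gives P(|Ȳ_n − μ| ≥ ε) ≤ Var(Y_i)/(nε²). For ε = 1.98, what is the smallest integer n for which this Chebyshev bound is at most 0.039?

Require 5/(n·1.98²) ≤ 0.039, i.e. n ≥ 5/(0.039·1.98²) = 32.702.
The smallest integer n is 33.

33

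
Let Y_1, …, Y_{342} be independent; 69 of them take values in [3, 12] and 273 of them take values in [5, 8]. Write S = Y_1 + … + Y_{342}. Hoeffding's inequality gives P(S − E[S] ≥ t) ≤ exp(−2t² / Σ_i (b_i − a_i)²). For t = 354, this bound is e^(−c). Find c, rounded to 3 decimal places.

31.150

Σ(b_i − a_i)² = 69·9² + 273·3² = 8046.
c = 2t² / 8046 = 2·354² / 8046 = 31.1499.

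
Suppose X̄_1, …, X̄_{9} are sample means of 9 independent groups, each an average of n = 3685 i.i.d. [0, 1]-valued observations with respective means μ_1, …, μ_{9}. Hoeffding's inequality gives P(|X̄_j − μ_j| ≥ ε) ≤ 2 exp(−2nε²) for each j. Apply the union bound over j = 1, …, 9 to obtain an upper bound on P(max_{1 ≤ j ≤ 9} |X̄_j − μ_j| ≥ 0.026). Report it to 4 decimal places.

0.1235

Per-experiment Hoeffding bound: 2·exp(−2·3685·0.026²) = 2·exp(−4.98212) = 0.013719.
Union bound over 9 events: 9·0.013719 = 0.12347.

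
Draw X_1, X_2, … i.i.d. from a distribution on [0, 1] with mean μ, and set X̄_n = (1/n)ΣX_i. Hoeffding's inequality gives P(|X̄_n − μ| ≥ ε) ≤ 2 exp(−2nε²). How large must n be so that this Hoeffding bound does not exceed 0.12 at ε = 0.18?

Require 2·exp(−2nε²) ≤ 0.12, i.e. 2nε² ≥ ln(2/0.12) = 2.813411.
So n ≥ 2.813411 / (2·0.18²) = 43.417.
The smallest integer n is 44.

44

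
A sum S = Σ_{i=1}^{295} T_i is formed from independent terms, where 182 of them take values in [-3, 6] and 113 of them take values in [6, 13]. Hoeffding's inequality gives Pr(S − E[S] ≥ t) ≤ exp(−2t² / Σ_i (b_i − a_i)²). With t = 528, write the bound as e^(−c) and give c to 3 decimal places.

27.495

Σ(b_i − a_i)² = 182·9² + 113·7² = 20279.
c = 2t² / 20279 = 2·528² / 20279 = 27.4948.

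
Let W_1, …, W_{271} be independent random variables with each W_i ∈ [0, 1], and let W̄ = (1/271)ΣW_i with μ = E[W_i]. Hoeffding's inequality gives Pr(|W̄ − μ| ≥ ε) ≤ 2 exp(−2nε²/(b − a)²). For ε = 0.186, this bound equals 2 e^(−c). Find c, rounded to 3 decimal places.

c = 2nε²/(b − a)² = 2·271·0.186² / 1² = 18.7510.

18.751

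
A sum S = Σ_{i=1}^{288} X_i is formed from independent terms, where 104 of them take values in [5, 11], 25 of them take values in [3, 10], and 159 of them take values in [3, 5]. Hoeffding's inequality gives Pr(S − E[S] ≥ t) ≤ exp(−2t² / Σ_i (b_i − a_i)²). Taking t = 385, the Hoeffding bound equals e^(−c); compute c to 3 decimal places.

52.890

Σ(b_i − a_i)² = 104·6² + 25·7² + 159·2² = 5605.
c = 2t² / 5605 = 2·385² / 5605 = 52.8903.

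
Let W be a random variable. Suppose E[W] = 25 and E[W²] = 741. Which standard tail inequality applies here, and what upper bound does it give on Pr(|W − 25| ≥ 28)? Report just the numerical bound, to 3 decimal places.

0.148

The first two moments determine the variance, so Chebyshev's inequality is the sharpest standard bound available.
Var(W) = E[W²] − (E[W])² = 741 − 625 = 116.
Chebyshev's inequality: Pr(|W − μ| ≥ t) ≤ Var(W)/t² = 116/784 = 0.1480.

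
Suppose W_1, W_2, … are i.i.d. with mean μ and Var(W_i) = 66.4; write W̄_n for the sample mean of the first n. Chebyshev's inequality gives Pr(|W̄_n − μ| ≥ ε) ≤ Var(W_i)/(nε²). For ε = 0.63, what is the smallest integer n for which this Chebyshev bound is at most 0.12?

1395

Require 66.4/(n·0.63²) ≤ 0.12, i.e. n ≥ 66.4/(0.12·0.63²) = 1394.138.
The smallest integer n is 1395.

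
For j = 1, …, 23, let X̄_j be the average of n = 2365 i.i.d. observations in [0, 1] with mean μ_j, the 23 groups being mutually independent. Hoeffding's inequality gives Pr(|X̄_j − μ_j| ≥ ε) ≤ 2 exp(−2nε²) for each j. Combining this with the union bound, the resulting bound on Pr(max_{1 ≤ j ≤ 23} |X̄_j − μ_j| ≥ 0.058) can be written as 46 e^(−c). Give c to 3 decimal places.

15.912

Union bound over the 23 events: Pr(max_{1 ≤ j ≤ 23} |X̄_j − μ_j| ≥ 0.058) ≤ 23·2·exp(−2nε²) = 46 exp(−2·2365·0.058²).
So c = 2·2365·0.058² = 15.9117.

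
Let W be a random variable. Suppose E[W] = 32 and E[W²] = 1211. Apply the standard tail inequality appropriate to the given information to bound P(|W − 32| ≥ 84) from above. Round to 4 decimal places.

0.0265

The first two moments determine the variance, so Chebyshev's inequality is the sharpest standard bound available.
Var(W) = E[W²] − (E[W])² = 1211 − 1024 = 187.
Chebyshev's inequality: P(|W − μ| ≥ t) ≤ Var(W)/t² = 187/7056 = 0.0265.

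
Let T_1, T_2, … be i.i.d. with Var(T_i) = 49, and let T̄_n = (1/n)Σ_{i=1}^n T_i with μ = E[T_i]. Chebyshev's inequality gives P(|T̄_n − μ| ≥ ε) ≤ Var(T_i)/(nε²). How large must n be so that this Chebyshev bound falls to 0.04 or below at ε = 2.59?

Require 49/(n·2.59²) ≤ 0.04, i.e. n ≥ 49/(0.04·2.59²) = 182.615.
The smallest integer n is 183.

183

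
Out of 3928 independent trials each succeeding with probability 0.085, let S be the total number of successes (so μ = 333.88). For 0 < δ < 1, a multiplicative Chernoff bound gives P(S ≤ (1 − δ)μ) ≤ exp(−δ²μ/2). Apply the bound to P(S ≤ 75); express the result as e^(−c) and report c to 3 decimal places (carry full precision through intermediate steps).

100.364

Write 75 = (1 − δ)μ, so δ = 1 − 75/333.88 = 0.7753684…
Then the exponent is δ²μ/2 = (μ − 75)²/(2μ) = 100.363685.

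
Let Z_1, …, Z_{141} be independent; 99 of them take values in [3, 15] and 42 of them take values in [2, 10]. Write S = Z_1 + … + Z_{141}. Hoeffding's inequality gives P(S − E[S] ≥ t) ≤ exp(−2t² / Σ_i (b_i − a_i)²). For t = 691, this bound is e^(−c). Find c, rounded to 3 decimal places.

Σ(b_i − a_i)² = 99·12² + 42·8² = 16944.
c = 2t² / 16944 = 2·691² / 16944 = 56.3599.

56.360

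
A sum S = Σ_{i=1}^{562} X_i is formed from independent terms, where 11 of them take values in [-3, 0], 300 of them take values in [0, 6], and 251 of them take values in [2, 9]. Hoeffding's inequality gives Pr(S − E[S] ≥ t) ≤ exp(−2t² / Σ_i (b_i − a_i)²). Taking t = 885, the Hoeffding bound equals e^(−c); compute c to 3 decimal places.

Σ(b_i − a_i)² = 11·3² + 300·6² + 251·7² = 23198.
c = 2t² / 23198 = 2·885² / 23198 = 67.5252.

67.525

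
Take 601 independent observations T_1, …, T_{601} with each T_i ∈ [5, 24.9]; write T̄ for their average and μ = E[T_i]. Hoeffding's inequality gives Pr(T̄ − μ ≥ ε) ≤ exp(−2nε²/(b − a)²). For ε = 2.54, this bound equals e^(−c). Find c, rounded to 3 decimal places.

c = 2nε²/(b − a)² = 2·601·2.54² / 19.9² = 19.5824.

19.582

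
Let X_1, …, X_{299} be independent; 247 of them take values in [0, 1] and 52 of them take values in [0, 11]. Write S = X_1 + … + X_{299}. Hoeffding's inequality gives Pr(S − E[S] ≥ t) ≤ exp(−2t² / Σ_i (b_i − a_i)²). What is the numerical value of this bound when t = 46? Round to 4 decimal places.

Σ(b_i − a_i)² = 247·1² + 52·11² = 6539.
Exponent = 2·46² / 6539 = 0.64719.
Bound = exp(−0.64719) = 0.52351.

0.5235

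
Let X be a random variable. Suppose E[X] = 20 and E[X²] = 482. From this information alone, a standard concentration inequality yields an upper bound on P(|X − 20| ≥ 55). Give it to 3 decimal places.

0.027

The first two moments determine the variance, so Chebyshev's inequality is the sharpest standard bound available.
Var(X) = E[X²] − (E[X])² = 482 − 400 = 82.
Chebyshev's inequality: P(|X − μ| ≥ t) ≤ Var(X)/t² = 82/3025 = 0.0271.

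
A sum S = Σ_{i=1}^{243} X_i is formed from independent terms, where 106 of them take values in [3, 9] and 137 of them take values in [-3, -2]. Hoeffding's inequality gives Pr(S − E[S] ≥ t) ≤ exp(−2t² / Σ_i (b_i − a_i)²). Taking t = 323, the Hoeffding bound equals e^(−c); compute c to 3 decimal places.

52.785

Σ(b_i − a_i)² = 106·6² + 137·1² = 3953.
c = 2t² / 3953 = 2·323² / 3953 = 52.7847.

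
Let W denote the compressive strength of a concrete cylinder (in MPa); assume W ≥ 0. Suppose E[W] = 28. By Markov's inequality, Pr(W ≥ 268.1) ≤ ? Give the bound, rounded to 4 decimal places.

Markov's inequality: for a non-negative random variable, Pr(W ≥ a) ≤ E[W]/a.
Here E[W] = 28 and a = 268.1, so the bound is 28/268.1 = 0.1044.

0.1044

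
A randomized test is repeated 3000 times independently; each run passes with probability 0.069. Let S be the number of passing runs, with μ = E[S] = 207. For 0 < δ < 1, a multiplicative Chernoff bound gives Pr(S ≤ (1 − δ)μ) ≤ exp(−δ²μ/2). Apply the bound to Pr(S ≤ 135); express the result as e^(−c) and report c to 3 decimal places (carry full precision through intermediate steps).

12.522

Write 135 = (1 − δ)μ, so δ = 1 − 135/207 = 0.3478261…
Then the exponent is δ²μ/2 = (μ − 135)²/(2μ) = 12.521739.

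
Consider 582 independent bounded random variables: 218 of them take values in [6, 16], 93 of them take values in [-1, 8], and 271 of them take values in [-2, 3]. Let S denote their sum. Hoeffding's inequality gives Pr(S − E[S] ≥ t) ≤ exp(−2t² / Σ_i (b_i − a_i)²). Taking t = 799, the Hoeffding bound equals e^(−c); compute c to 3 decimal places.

Σ(b_i − a_i)² = 218·10² + 93·9² + 271·5² = 36108.
c = 2t² / 36108 = 2·799² / 36108 = 35.3606.

35.361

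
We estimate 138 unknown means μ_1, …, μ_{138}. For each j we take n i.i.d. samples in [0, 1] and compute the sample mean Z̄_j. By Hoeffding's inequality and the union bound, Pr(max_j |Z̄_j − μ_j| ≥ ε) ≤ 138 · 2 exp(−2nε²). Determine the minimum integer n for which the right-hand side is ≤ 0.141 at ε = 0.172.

129

Need 2·138·exp(−2nε²) ≤ 0.141, i.e. exp(−2nε²) ≤ 0.141/276.
So 2nε² ≥ ln(276/0.141) = 7.579396.
Hence n ≥ 7.579396/(2·0.172²) = 128.100.
The smallest integer n is 129.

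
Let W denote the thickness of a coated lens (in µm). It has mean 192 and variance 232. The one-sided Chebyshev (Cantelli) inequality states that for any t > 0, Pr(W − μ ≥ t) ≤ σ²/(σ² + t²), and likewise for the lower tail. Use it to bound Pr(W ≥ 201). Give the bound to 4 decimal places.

Here σ² = 232 and t = 9, so σ² + t² = 313.
Cantelli's bound: 232/313 = 0.7412.

0.7412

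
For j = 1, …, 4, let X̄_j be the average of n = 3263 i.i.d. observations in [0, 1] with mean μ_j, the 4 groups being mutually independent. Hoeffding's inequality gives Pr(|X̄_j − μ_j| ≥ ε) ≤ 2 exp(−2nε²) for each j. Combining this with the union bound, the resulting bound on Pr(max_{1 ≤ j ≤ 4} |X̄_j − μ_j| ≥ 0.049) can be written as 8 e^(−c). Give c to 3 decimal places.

15.669

Union bound over the 4 events: Pr(max_{1 ≤ j ≤ 4} |X̄_j − μ_j| ≥ 0.049) ≤ 4·2·exp(−2nε²) = 8 exp(−2·3263·0.049²).
So c = 2·3263·0.049² = 15.6689.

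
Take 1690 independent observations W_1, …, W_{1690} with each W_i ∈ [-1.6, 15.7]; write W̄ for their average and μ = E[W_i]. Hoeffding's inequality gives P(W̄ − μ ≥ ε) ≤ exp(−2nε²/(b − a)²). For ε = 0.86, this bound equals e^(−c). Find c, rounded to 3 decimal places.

8.353

c = 2nε²/(b − a)² = 2·1690·0.86² / 17.3² = 8.3526.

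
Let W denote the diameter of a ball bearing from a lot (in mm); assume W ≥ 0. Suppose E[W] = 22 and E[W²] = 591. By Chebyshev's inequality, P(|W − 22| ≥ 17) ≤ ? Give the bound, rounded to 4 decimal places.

Var(W) = E[W²] − (E[W])² = 591 − 484 = 107.
Chebyshev's inequality: P(|W − μ| ≥ t) ≤ Var(W)/t² = 107/289 = 0.3702.

0.3702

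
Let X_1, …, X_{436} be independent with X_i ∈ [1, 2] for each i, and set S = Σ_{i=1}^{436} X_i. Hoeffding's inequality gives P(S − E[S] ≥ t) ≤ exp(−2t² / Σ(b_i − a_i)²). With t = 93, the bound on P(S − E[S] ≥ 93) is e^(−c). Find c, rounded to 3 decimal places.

39.674

Σ(b_i − a_i)² = 436·(1)² = 436.
c = 2t²/436 = 2·93²/436 = 39.6743.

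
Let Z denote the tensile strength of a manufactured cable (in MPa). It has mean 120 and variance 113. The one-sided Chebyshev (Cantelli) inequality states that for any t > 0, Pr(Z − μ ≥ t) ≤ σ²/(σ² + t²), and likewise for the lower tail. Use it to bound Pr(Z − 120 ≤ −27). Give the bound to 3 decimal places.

Here σ² = 113 and t = 27, so σ² + t² = 842.
Cantelli's bound: 113/842 = 0.1342.

0.134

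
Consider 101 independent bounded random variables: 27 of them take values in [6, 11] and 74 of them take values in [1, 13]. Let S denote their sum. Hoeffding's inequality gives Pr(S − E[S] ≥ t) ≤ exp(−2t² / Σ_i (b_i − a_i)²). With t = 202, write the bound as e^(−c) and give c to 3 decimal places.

Σ(b_i − a_i)² = 27·5² + 74·12² = 11331.
c = 2t² / 11331 = 2·202² / 11331 = 7.2022.

7.202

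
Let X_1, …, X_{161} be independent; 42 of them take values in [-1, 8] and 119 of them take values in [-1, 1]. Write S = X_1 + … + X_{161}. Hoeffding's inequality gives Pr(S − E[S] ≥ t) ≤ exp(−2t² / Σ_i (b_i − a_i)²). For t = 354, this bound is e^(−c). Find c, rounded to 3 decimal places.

Σ(b_i − a_i)² = 42·9² + 119·2² = 3878.
c = 2t² / 3878 = 2·354² / 3878 = 64.6292.

64.629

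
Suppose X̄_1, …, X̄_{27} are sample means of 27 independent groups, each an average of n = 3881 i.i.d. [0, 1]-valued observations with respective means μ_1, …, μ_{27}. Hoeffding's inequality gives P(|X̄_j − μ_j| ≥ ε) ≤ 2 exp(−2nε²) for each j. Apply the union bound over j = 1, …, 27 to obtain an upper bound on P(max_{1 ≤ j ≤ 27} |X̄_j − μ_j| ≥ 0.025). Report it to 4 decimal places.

0.4222

Per-experiment Hoeffding bound: 2·exp(−2·3881·0.025²) = 2·exp(−4.85125) = 0.015637.
Union bound over 27 events: 27·0.015637 = 0.42220.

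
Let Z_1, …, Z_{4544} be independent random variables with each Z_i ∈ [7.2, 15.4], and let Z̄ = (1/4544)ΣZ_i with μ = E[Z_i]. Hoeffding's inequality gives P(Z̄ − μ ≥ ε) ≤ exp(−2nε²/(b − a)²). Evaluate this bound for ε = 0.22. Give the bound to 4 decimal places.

Exponent: 2nε²/(b − a)² = 2·4544·0.22² / 8.2² = 6.54163.
Bound = exp(−6.54163) = 0.00144.

0.0014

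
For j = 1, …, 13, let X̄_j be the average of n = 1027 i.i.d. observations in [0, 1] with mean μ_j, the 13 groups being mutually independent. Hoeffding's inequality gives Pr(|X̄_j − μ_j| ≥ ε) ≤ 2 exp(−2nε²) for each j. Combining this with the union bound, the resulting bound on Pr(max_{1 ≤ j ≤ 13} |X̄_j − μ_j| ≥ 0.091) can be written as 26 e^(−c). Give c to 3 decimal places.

17.009

Union bound over the 13 events: Pr(max_{1 ≤ j ≤ 13} |X̄_j − μ_j| ≥ 0.091) ≤ 13·2·exp(−2nε²) = 26 exp(−2·1027·0.091²).
So c = 2·1027·0.091² = 17.0092.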